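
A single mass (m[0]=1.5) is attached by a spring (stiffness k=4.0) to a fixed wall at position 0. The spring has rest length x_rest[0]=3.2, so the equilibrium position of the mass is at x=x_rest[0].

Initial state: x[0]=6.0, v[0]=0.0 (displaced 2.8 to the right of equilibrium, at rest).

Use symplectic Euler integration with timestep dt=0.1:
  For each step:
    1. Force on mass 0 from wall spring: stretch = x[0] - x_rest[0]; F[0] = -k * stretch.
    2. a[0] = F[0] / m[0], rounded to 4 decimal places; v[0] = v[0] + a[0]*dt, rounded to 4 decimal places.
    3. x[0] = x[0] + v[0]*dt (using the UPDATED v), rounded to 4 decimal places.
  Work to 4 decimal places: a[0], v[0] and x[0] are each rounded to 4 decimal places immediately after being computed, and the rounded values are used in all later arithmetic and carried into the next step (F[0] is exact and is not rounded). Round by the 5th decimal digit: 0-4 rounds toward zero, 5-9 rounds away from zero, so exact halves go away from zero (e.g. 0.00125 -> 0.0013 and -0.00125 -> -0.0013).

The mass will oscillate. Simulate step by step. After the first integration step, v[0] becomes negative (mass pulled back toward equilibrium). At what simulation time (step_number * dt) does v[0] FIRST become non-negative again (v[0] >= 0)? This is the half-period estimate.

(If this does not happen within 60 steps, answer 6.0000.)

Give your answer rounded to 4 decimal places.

Step 0: x=[6.0000] v=[0.0000]
Step 1: x=[5.9253] v=[-0.7467]
Step 2: x=[5.7780] v=[-1.4735]
Step 3: x=[5.5619] v=[-2.1610]
Step 4: x=[5.2828] v=[-2.7908]
Step 5: x=[4.9482] v=[-3.3462]
Step 6: x=[4.5670] v=[-3.8124]
Step 7: x=[4.1493] v=[-4.1769]
Step 8: x=[3.7063] v=[-4.4301]
Step 9: x=[3.2498] v=[-4.5651]
Step 10: x=[2.7920] v=[-4.5784]
Step 11: x=[2.3450] v=[-4.4696]
Step 12: x=[1.9208] v=[-4.2416]
Step 13: x=[1.5308] v=[-3.9005]
Step 14: x=[1.1853] v=[-3.4554]
Step 15: x=[0.8935] v=[-2.9182]
Step 16: x=[0.6632] v=[-2.3031]
Step 17: x=[0.5005] v=[-1.6266]
Step 18: x=[0.4098] v=[-0.9067]
Step 19: x=[0.3935] v=[-0.1627]
Step 20: x=[0.4521] v=[0.5857]
First v>=0 after going negative at step 20, time=2.0000

Answer: 2.0000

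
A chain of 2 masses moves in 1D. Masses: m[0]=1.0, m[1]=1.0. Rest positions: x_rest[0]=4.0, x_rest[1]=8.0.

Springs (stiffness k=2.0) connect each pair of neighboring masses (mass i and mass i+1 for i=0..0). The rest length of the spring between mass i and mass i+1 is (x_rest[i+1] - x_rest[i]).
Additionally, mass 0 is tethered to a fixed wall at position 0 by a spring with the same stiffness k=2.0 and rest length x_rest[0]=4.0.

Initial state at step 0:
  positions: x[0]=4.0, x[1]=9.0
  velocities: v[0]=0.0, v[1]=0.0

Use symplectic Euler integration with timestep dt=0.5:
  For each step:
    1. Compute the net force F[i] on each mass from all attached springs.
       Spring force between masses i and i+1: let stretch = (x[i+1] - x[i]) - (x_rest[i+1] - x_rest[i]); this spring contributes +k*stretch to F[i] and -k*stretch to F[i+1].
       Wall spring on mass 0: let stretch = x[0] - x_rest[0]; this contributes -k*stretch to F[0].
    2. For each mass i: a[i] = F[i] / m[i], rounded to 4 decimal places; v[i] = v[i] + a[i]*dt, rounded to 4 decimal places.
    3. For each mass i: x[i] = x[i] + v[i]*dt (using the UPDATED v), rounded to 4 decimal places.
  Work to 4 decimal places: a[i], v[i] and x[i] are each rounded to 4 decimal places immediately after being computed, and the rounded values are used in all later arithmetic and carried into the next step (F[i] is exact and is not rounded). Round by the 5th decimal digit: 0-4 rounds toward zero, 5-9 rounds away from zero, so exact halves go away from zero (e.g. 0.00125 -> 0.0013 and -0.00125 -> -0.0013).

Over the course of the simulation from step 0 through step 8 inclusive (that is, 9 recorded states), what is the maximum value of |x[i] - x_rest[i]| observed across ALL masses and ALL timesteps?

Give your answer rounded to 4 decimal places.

Answer: 1.0546

Derivation:
Step 0: x=[4.0000 9.0000] v=[0.0000 0.0000]
Step 1: x=[4.5000 8.5000] v=[1.0000 -1.0000]
Step 2: x=[4.7500 8.0000] v=[0.5000 -1.0000]
Step 3: x=[4.2500 7.8750] v=[-1.0000 -0.2500]
Step 4: x=[3.4375 7.9375] v=[-1.6250 0.1250]
Step 5: x=[3.1563 7.7500] v=[-0.5625 -0.3750]
Step 6: x=[3.5938 7.2657] v=[0.8749 -0.9687]
Step 7: x=[4.0703 6.9454] v=[0.9530 -0.6406]
Step 8: x=[3.9492 7.1876] v=[-0.2422 0.4843]
Max displacement = 1.0546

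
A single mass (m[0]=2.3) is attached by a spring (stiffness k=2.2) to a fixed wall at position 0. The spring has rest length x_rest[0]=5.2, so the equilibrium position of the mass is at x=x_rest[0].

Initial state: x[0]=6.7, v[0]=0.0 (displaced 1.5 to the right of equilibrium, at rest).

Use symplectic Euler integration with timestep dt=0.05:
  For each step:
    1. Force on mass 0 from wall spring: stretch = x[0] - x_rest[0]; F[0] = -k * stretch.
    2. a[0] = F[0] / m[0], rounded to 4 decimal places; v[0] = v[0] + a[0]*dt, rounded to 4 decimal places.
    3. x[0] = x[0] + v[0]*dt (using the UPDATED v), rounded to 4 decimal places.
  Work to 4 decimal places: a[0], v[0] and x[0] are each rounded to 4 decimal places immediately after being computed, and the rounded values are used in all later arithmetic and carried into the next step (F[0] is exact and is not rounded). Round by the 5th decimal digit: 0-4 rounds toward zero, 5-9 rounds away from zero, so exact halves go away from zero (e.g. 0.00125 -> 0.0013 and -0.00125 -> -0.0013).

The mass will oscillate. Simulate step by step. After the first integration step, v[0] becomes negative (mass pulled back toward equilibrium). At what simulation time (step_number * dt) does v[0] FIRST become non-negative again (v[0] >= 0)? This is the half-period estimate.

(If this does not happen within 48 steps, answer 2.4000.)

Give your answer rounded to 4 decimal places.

Step 0: x=[6.7000] v=[0.0000]
Step 1: x=[6.6964] v=[-0.0717]
Step 2: x=[6.6892] v=[-0.1433]
Step 3: x=[6.6785] v=[-0.2145]
Step 4: x=[6.6642] v=[-0.2852]
Step 5: x=[6.6464] v=[-0.3552]
Step 6: x=[6.6252] v=[-0.4244]
Step 7: x=[6.6006] v=[-0.4926]
Step 8: x=[6.5726] v=[-0.5596]
Step 9: x=[6.5413] v=[-0.6252]
Step 10: x=[6.5068] v=[-0.6894]
Step 11: x=[6.4692] v=[-0.7519]
Step 12: x=[6.4286] v=[-0.8126]
Step 13: x=[6.3850] v=[-0.8714]
Step 14: x=[6.3386] v=[-0.9281]
Step 15: x=[6.2895] v=[-0.9826]
Step 16: x=[6.2378] v=[-1.0347]
Step 17: x=[6.1836] v=[-1.0843]
Step 18: x=[6.1270] v=[-1.1313]
Step 19: x=[6.0682] v=[-1.1756]
Step 20: x=[6.0073] v=[-1.2171]
Step 21: x=[5.9445] v=[-1.2557]
Step 22: x=[5.8799] v=[-1.2913]
Step 23: x=[5.8137] v=[-1.3238]
Step 24: x=[5.7460] v=[-1.3532]
Step 25: x=[5.6770] v=[-1.3793]
Step 26: x=[5.6069] v=[-1.4021]
Step 27: x=[5.5358] v=[-1.4216]
Step 28: x=[5.4639] v=[-1.4377]
Step 29: x=[5.3914] v=[-1.4503]
Step 30: x=[5.3184] v=[-1.4595]
Step 31: x=[5.2451] v=[-1.4652]
Step 32: x=[5.1717] v=[-1.4674]
Step 33: x=[5.0984] v=[-1.4660]
Step 34: x=[5.0253] v=[-1.4611]
Step 35: x=[4.9527] v=[-1.4527]
Step 36: x=[4.8807] v=[-1.4409]
Step 37: x=[4.8094] v=[-1.4256]
Step 38: x=[4.7391] v=[-1.4069]
Step 39: x=[4.6699] v=[-1.3849]
Step 40: x=[4.6019] v=[-1.3595]
Step 41: x=[4.5354] v=[-1.3309]
Step 42: x=[4.4704] v=[-1.2991]
Step 43: x=[4.4072] v=[-1.2642]
Step 44: x=[4.3459] v=[-1.2263]
Step 45: x=[4.2866] v=[-1.1855]
Step 46: x=[4.2295] v=[-1.1418]
Step 47: x=[4.1747] v=[-1.0954]
Step 48: x=[4.1224] v=[-1.0464]
v[0] did not become non-negative within 48 steps; using fallback time=2.4000

Answer: 2.4000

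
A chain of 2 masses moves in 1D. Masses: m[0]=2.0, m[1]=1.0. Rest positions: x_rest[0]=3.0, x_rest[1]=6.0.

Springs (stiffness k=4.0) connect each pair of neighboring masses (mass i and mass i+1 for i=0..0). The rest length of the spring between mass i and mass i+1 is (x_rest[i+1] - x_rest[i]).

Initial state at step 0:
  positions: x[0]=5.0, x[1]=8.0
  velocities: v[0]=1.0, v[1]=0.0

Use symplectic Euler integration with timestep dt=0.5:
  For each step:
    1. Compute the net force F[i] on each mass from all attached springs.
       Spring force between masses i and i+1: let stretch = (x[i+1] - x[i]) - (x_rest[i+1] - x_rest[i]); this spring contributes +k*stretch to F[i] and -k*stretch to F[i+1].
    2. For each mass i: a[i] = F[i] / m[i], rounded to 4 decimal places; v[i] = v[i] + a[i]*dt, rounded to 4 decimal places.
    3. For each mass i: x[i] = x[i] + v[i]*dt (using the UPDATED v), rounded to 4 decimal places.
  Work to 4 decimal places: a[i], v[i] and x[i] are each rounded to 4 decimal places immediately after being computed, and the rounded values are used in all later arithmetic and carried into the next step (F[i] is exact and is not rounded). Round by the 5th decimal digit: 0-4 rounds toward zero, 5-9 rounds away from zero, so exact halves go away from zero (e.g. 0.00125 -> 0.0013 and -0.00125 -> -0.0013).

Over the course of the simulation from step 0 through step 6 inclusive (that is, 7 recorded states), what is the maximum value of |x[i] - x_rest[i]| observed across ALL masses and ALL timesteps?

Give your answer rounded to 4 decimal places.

Step 0: x=[5.0000 8.0000] v=[1.0000 0.0000]
Step 1: x=[5.5000 8.0000] v=[1.0000 0.0000]
Step 2: x=[5.7500 8.5000] v=[0.5000 1.0000]
Step 3: x=[5.8750 9.2500] v=[0.2500 1.5000]
Step 4: x=[6.1875 9.6250] v=[0.6250 0.7500]
Step 5: x=[6.7188 9.5625] v=[1.0625 -0.1250]
Step 6: x=[7.1719 9.6563] v=[0.9062 0.1876]
Max displacement = 4.1719

Answer: 4.1719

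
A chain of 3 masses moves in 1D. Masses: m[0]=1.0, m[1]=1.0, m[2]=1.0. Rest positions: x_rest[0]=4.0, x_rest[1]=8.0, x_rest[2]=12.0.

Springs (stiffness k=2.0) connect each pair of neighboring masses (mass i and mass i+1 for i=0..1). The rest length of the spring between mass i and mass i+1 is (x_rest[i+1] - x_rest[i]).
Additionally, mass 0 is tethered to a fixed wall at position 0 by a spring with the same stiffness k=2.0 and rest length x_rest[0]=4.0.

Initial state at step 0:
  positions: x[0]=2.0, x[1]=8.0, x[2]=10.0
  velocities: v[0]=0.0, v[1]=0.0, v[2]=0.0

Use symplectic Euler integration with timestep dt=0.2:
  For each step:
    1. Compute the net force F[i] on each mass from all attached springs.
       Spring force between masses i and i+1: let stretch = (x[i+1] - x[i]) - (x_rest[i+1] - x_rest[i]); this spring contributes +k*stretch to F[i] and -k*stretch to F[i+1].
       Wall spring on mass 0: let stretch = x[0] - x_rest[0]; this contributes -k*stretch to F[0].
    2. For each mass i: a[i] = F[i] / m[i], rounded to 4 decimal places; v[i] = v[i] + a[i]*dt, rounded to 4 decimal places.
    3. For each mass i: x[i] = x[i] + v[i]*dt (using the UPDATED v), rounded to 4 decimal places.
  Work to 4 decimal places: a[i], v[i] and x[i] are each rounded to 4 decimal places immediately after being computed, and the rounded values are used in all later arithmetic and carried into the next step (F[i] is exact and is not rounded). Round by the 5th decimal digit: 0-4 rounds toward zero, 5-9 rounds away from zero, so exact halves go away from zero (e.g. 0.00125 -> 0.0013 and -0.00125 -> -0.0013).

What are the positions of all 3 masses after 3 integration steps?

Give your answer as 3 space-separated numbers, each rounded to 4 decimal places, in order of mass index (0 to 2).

Step 0: x=[2.0000 8.0000 10.0000] v=[0.0000 0.0000 0.0000]
Step 1: x=[2.3200 7.6800 10.1600] v=[1.6000 -1.6000 0.8000]
Step 2: x=[2.8832 7.1296 10.4416] v=[2.8160 -2.7520 1.4080]
Step 3: x=[3.5555 6.5044 10.7782] v=[3.3613 -3.1258 1.6832]

Answer: 3.5555 6.5044 10.7782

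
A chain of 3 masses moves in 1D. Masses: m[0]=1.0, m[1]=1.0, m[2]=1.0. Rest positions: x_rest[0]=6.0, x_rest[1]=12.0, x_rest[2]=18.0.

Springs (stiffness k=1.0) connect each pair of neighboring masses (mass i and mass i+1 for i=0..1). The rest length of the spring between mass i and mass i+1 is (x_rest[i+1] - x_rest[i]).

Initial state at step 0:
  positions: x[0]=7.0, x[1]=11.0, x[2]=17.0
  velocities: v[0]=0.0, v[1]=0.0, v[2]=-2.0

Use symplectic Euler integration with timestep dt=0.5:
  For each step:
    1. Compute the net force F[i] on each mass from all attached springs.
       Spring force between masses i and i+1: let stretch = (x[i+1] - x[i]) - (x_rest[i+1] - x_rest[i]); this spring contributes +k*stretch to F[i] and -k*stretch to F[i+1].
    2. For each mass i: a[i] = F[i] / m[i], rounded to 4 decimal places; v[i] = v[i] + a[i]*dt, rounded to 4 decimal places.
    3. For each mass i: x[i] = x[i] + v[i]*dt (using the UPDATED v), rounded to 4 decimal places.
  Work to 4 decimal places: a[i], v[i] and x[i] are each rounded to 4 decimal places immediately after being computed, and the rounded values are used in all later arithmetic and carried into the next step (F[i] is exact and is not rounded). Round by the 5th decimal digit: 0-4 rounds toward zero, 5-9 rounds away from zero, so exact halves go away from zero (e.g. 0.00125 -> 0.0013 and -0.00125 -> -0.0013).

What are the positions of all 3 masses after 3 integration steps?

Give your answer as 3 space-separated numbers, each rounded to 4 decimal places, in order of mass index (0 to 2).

Step 0: x=[7.0000 11.0000 17.0000] v=[0.0000 0.0000 -2.0000]
Step 1: x=[6.5000 11.5000 16.0000] v=[-1.0000 1.0000 -2.0000]
Step 2: x=[5.7500 11.8750 15.3750] v=[-1.5000 0.7500 -1.2500]
Step 3: x=[5.0313 11.5938 15.3750] v=[-1.4375 -0.5625 0.0000]

Answer: 5.0313 11.5938 15.3750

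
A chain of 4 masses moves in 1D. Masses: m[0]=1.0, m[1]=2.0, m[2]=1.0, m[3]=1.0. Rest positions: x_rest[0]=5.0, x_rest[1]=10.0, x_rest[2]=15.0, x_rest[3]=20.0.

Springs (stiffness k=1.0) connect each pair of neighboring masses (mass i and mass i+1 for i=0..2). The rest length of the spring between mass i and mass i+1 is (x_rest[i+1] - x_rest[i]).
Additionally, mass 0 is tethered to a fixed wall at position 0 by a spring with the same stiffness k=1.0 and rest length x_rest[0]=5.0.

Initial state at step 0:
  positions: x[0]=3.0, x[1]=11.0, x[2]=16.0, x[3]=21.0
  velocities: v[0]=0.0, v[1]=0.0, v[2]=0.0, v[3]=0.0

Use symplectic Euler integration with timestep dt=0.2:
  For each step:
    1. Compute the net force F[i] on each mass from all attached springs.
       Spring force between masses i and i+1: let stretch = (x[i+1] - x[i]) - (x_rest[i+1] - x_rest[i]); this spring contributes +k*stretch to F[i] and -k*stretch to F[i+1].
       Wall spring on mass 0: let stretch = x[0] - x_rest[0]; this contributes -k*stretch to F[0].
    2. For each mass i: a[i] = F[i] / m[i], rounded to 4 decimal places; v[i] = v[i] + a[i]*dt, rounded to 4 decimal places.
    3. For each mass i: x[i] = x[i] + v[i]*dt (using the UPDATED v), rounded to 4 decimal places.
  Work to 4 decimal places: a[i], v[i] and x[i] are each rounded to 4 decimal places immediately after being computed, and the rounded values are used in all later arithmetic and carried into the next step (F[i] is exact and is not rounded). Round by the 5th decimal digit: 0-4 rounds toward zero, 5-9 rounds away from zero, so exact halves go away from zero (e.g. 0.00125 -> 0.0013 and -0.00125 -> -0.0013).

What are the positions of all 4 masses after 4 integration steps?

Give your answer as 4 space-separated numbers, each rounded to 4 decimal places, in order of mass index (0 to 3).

Answer: 4.7359 10.4913 15.9670 20.9993

Derivation:
Step 0: x=[3.0000 11.0000 16.0000 21.0000] v=[0.0000 0.0000 0.0000 0.0000]
Step 1: x=[3.2000 10.9400 16.0000 21.0000] v=[1.0000 -0.3000 0.0000 0.0000]
Step 2: x=[3.5816 10.8264 15.9976 21.0000] v=[1.9080 -0.5680 -0.0120 0.0000]
Step 3: x=[4.1097 10.6713 15.9884 20.9999] v=[2.6406 -0.7754 -0.0458 -0.0005]
Step 4: x=[4.7359 10.4913 15.9670 20.9993] v=[3.1310 -0.8999 -0.1069 -0.0028]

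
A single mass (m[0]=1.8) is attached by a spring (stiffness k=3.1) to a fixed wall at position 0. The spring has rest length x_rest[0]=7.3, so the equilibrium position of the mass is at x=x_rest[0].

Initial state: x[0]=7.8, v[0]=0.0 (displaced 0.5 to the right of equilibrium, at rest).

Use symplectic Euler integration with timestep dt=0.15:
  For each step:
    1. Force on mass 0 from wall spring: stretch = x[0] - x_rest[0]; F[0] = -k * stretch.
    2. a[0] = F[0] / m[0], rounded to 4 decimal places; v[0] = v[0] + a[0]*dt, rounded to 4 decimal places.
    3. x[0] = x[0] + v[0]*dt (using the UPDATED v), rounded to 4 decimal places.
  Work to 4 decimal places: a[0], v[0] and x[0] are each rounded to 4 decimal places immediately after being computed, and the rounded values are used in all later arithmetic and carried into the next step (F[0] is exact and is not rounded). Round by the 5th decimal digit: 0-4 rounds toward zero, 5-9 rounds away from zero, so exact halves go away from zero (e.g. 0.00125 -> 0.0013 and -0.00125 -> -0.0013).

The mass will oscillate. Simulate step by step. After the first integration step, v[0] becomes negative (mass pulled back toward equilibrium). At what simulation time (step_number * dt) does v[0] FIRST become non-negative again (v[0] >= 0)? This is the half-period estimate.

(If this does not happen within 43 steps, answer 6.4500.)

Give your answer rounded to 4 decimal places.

Answer: 2.4000

Derivation:
Step 0: x=[7.8000] v=[0.0000]
Step 1: x=[7.7806] v=[-0.1292]
Step 2: x=[7.7426] v=[-0.2534]
Step 3: x=[7.6874] v=[-0.3677]
Step 4: x=[7.6172] v=[-0.4678]
Step 5: x=[7.5347] v=[-0.5497]
Step 6: x=[7.4432] v=[-0.6103]
Step 7: x=[7.3461] v=[-0.6473]
Step 8: x=[7.2472] v=[-0.6592]
Step 9: x=[7.1504] v=[-0.6456]
Step 10: x=[7.0594] v=[-0.6070]
Step 11: x=[6.9777] v=[-0.5448]
Step 12: x=[6.9085] v=[-0.4615]
Step 13: x=[6.8544] v=[-0.3604]
Step 14: x=[6.8176] v=[-0.2453]
Step 15: x=[6.7995] v=[-0.1207]
Step 16: x=[6.8008] v=[0.0086]
First v>=0 after going negative at step 16, time=2.4000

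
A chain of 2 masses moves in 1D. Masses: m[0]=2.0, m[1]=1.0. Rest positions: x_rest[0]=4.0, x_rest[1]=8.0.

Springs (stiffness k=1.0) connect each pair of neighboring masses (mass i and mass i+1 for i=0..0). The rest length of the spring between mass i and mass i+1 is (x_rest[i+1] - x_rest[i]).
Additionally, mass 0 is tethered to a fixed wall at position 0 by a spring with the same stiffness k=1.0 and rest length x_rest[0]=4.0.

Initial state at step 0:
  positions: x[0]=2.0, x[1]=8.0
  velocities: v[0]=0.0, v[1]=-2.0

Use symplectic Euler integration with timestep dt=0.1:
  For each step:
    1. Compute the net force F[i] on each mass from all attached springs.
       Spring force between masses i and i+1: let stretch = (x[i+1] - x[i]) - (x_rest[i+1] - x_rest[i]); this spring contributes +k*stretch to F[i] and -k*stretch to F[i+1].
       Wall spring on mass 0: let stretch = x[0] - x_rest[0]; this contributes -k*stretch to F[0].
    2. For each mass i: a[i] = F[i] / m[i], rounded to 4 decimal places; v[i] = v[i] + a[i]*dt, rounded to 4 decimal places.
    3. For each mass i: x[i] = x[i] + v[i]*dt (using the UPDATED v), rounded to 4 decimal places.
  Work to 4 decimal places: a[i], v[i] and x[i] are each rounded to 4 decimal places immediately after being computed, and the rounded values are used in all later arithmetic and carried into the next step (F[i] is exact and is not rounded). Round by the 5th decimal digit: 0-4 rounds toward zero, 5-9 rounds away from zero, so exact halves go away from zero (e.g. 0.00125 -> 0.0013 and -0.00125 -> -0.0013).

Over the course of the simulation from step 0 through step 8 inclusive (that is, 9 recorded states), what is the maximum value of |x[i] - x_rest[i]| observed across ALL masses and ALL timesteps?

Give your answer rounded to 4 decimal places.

Step 0: x=[2.0000 8.0000] v=[0.0000 -2.0000]
Step 1: x=[2.0200 7.7800] v=[0.2000 -2.2000]
Step 2: x=[2.0587 7.5424] v=[0.3870 -2.3760]
Step 3: x=[2.1145 7.2900] v=[0.5583 -2.5244]
Step 4: x=[2.1856 7.0258] v=[0.7114 -2.6420]
Step 5: x=[2.2700 6.7532] v=[0.8441 -2.7260]
Step 6: x=[2.3655 6.4758] v=[0.9548 -2.7743]
Step 7: x=[2.4697 6.1973] v=[1.0420 -2.7853]
Step 8: x=[2.5802 5.9215] v=[1.1049 -2.7581]
Max displacement = 2.0785

Answer: 2.0785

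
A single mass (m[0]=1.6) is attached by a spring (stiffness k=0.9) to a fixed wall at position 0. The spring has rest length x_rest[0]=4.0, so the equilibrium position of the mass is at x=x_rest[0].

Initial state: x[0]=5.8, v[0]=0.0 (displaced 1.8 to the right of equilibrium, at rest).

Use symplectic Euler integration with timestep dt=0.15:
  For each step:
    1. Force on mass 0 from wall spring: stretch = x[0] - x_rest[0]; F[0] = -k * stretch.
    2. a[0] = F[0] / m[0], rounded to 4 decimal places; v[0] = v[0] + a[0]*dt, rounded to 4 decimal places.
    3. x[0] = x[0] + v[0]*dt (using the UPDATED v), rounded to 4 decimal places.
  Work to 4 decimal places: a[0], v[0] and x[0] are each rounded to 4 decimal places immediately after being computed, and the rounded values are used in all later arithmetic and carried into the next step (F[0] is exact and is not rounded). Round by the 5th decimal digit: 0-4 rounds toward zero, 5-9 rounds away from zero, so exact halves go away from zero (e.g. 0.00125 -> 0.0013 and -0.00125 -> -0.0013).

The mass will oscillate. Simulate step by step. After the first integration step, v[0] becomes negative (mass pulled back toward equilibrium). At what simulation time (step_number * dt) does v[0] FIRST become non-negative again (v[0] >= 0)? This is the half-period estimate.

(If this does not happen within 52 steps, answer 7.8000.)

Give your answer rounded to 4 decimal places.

Answer: 4.2000

Derivation:
Step 0: x=[5.8000] v=[0.0000]
Step 1: x=[5.7772] v=[-0.1519]
Step 2: x=[5.7319] v=[-0.3019]
Step 3: x=[5.6647] v=[-0.4480]
Step 4: x=[5.5764] v=[-0.5885]
Step 5: x=[5.4682] v=[-0.7215]
Step 6: x=[5.3414] v=[-0.8454]
Step 7: x=[5.1976] v=[-0.9586]
Step 8: x=[5.0386] v=[-1.0597]
Step 9: x=[4.8665] v=[-1.1473]
Step 10: x=[4.6834] v=[-1.2204]
Step 11: x=[4.4917] v=[-1.2781]
Step 12: x=[4.2938] v=[-1.3196]
Step 13: x=[4.0921] v=[-1.3444]
Step 14: x=[3.8893] v=[-1.3522]
Step 15: x=[3.6879] v=[-1.3429]
Step 16: x=[3.4904] v=[-1.3166]
Step 17: x=[3.2994] v=[-1.2736]
Step 18: x=[3.1172] v=[-1.2145]
Step 19: x=[2.9462] v=[-1.1400]
Step 20: x=[2.7885] v=[-1.0511]
Step 21: x=[2.6462] v=[-0.9489]
Step 22: x=[2.5210] v=[-0.8347]
Step 23: x=[2.4145] v=[-0.7099]
Step 24: x=[2.3281] v=[-0.5761]
Step 25: x=[2.2629] v=[-0.4350]
Step 26: x=[2.2196] v=[-0.2884]
Step 27: x=[2.1989] v=[-0.1382]
Step 28: x=[2.2010] v=[0.0138]
First v>=0 after going negative at step 28, time=4.2000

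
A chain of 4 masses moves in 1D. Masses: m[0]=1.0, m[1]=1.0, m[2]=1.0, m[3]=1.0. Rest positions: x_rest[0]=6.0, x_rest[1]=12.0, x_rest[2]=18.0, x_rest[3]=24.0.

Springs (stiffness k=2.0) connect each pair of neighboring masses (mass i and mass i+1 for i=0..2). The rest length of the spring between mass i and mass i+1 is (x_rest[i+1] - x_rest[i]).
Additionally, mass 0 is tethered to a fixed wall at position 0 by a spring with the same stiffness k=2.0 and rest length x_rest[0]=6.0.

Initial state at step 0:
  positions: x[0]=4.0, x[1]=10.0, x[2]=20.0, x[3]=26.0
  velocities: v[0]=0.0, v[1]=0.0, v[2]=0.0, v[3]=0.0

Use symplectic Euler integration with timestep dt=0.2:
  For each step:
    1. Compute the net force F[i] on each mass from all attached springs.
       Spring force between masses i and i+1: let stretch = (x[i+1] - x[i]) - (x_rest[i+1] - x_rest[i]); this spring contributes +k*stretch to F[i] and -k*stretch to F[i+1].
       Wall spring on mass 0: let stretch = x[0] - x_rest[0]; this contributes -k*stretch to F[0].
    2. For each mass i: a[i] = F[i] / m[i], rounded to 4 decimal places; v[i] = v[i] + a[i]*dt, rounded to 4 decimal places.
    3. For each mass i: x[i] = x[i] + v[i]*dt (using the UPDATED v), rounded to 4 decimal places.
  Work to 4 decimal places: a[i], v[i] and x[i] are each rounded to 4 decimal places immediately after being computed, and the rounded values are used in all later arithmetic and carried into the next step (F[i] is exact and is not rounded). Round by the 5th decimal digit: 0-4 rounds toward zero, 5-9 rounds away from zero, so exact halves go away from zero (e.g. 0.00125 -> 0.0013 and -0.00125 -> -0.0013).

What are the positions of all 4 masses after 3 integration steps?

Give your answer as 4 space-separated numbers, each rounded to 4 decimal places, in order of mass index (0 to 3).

Answer: 4.9549 11.6164 18.4445 25.8802

Derivation:
Step 0: x=[4.0000 10.0000 20.0000 26.0000] v=[0.0000 0.0000 0.0000 0.0000]
Step 1: x=[4.1600 10.3200 19.6800 26.0000] v=[0.8000 1.6000 -1.6000 0.0000]
Step 2: x=[4.4800 10.8960 19.1168 25.9744] v=[1.6000 2.8800 -2.8160 -0.1280]
Step 3: x=[4.9549 11.6164 18.4445 25.8802] v=[2.3744 3.6019 -3.3613 -0.4710]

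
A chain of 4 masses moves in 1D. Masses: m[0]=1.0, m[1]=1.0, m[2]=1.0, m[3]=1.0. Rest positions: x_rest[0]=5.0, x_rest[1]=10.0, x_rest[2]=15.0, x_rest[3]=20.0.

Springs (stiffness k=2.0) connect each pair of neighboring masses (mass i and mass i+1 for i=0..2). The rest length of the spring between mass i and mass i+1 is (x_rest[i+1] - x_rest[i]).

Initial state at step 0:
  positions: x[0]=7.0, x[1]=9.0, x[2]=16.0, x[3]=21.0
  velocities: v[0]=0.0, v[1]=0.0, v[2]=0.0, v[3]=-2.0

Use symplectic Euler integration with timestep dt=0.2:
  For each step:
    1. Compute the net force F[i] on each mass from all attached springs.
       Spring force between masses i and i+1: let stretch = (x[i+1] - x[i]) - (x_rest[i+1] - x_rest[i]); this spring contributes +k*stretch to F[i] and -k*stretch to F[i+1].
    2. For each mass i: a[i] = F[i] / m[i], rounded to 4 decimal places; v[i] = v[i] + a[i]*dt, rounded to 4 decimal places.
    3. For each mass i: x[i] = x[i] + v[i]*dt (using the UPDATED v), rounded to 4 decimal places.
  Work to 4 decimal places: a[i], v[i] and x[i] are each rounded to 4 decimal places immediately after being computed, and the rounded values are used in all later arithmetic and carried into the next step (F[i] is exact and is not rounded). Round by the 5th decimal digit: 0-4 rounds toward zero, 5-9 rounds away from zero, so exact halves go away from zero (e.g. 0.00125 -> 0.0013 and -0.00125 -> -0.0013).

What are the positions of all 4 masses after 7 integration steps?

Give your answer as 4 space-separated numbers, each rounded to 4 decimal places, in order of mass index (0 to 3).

Step 0: x=[7.0000 9.0000 16.0000 21.0000] v=[0.0000 0.0000 0.0000 -2.0000]
Step 1: x=[6.7600 9.4000 15.8400 20.6000] v=[-1.2000 2.0000 -0.8000 -2.0000]
Step 2: x=[6.3312 10.1040 15.5456 20.2192] v=[-2.1440 3.5200 -1.4720 -1.9040]
Step 3: x=[5.8042 10.9415 15.1898 19.8645] v=[-2.6349 4.1875 -1.7792 -1.7734]
Step 4: x=[5.2882 11.7079 14.8681 19.5358] v=[-2.5800 3.8319 -1.6086 -1.6433]
Step 5: x=[4.8858 12.2135 14.6670 19.2337] v=[-2.0121 2.5281 -1.0056 -1.5104]
Step 6: x=[4.6696 12.3292 14.6349 18.9663] v=[-1.0810 0.5784 -0.1603 -1.3371]
Step 7: x=[4.6662 12.0166 14.7649 18.7524] v=[-0.0172 -1.5632 0.6500 -1.0697]

Answer: 4.6662 12.0166 14.7649 18.7524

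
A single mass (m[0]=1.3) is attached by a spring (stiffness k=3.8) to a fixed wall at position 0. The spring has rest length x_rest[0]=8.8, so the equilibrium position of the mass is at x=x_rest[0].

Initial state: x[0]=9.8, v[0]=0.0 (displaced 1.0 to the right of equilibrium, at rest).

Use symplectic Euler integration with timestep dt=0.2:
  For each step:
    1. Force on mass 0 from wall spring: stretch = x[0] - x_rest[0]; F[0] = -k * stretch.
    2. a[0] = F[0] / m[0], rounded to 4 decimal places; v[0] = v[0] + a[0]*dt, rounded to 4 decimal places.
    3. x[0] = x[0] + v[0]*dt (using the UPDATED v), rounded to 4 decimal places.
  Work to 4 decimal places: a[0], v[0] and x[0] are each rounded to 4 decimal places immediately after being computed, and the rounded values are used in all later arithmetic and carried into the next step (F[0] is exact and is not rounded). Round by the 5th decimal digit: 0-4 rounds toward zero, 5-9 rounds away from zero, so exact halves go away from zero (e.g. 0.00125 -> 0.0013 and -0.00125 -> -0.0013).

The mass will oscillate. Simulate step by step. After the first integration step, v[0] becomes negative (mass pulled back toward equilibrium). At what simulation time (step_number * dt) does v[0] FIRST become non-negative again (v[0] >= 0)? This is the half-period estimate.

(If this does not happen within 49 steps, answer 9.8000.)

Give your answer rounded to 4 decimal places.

Step 0: x=[9.8000] v=[0.0000]
Step 1: x=[9.6831] v=[-0.5846]
Step 2: x=[9.4629] v=[-1.1009]
Step 3: x=[9.1652] v=[-1.4884]
Step 4: x=[8.8248] v=[-1.7019]
Step 5: x=[8.4815] v=[-1.7164]
Step 6: x=[8.1755] v=[-1.5302]
Step 7: x=[7.9425] v=[-1.1651]
Step 8: x=[7.8097] v=[-0.6638]
Step 9: x=[7.7927] v=[-0.0849]
Step 10: x=[7.8935] v=[0.5040]
First v>=0 after going negative at step 10, time=2.0000

Answer: 2.0000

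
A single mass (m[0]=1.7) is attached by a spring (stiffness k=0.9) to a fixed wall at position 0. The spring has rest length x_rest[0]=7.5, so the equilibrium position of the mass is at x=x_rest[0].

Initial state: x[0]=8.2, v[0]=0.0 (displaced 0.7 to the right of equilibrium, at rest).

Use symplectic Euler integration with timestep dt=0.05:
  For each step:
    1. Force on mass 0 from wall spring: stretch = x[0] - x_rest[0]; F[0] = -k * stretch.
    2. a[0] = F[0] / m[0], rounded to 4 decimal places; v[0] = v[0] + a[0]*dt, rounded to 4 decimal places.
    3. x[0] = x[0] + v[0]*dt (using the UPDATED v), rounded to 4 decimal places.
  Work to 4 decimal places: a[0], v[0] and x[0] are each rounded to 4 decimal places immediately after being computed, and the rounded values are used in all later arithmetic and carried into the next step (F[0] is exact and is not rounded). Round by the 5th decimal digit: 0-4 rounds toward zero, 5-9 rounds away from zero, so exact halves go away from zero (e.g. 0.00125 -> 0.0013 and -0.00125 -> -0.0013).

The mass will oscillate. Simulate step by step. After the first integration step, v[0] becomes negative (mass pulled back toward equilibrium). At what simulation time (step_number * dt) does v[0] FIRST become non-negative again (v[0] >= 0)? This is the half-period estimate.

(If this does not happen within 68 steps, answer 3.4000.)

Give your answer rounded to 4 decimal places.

Answer: 3.4000

Derivation:
Step 0: x=[8.2000] v=[0.0000]
Step 1: x=[8.1991] v=[-0.0185]
Step 2: x=[8.1973] v=[-0.0370]
Step 3: x=[8.1945] v=[-0.0555]
Step 4: x=[8.1908] v=[-0.0739]
Step 5: x=[8.1862] v=[-0.0922]
Step 6: x=[8.1807] v=[-0.1104]
Step 7: x=[8.1743] v=[-0.1284]
Step 8: x=[8.1670] v=[-0.1463]
Step 9: x=[8.1588] v=[-0.1640]
Step 10: x=[8.1497] v=[-0.1814]
Step 11: x=[8.1398] v=[-0.1986]
Step 12: x=[8.1290] v=[-0.2155]
Step 13: x=[8.1174] v=[-0.2322]
Step 14: x=[8.1050] v=[-0.2485]
Step 15: x=[8.0918] v=[-0.2645]
Step 16: x=[8.0778] v=[-0.2802]
Step 17: x=[8.0630] v=[-0.2955]
Step 18: x=[8.0475] v=[-0.3104]
Step 19: x=[8.0313] v=[-0.3249]
Step 20: x=[8.0144] v=[-0.3390]
Step 21: x=[7.9968] v=[-0.3526]
Step 22: x=[7.9785] v=[-0.3658]
Step 23: x=[7.9596] v=[-0.3785]
Step 24: x=[7.9401] v=[-0.3907]
Step 25: x=[7.9200] v=[-0.4024]
Step 26: x=[7.8993] v=[-0.4135]
Step 27: x=[7.8781] v=[-0.4241]
Step 28: x=[7.8564] v=[-0.4341]
Step 29: x=[7.8342] v=[-0.4435]
Step 30: x=[7.8116] v=[-0.4523]
Step 31: x=[7.7886] v=[-0.4606]
Step 32: x=[7.7652] v=[-0.4682]
Step 33: x=[7.7414] v=[-0.4752]
Step 34: x=[7.7173] v=[-0.4816]
Step 35: x=[7.6929] v=[-0.4874]
Step 36: x=[7.6683] v=[-0.4925]
Step 37: x=[7.6435] v=[-0.4970]
Step 38: x=[7.6185] v=[-0.5008]
Step 39: x=[7.5933] v=[-0.5039]
Step 40: x=[7.5680] v=[-0.5064]
Step 41: x=[7.5426] v=[-0.5082]
Step 42: x=[7.5171] v=[-0.5093]
Step 43: x=[7.4916] v=[-0.5098]
Step 44: x=[7.4661] v=[-0.5096]
Step 45: x=[7.4407] v=[-0.5087]
Step 46: x=[7.4153] v=[-0.5071]
Step 47: x=[7.3901] v=[-0.5049]
Step 48: x=[7.3650] v=[-0.5020]
Step 49: x=[7.3401] v=[-0.4984]
Step 50: x=[7.3154] v=[-0.4942]
Step 51: x=[7.2909] v=[-0.4893]
Step 52: x=[7.2667] v=[-0.4838]
Step 53: x=[7.2428] v=[-0.4776]
Step 54: x=[7.2193] v=[-0.4708]
Step 55: x=[7.1961] v=[-0.4634]
Step 56: x=[7.1733] v=[-0.4554]
Step 57: x=[7.1510] v=[-0.4468]
Step 58: x=[7.1291] v=[-0.4376]
Step 59: x=[7.1077] v=[-0.4278]
Step 60: x=[7.0868] v=[-0.4174]
Step 61: x=[7.0665] v=[-0.4065]
Step 62: x=[7.0468] v=[-0.3950]
Step 63: x=[7.0277] v=[-0.3830]
Step 64: x=[7.0092] v=[-0.3705]
Step 65: x=[6.9913] v=[-0.3575]
Step 66: x=[6.9741] v=[-0.3440]
Step 67: x=[6.9576] v=[-0.3301]
Step 68: x=[6.9418] v=[-0.3157]
v[0] did not become non-negative within 68 steps; using fallback time=3.4000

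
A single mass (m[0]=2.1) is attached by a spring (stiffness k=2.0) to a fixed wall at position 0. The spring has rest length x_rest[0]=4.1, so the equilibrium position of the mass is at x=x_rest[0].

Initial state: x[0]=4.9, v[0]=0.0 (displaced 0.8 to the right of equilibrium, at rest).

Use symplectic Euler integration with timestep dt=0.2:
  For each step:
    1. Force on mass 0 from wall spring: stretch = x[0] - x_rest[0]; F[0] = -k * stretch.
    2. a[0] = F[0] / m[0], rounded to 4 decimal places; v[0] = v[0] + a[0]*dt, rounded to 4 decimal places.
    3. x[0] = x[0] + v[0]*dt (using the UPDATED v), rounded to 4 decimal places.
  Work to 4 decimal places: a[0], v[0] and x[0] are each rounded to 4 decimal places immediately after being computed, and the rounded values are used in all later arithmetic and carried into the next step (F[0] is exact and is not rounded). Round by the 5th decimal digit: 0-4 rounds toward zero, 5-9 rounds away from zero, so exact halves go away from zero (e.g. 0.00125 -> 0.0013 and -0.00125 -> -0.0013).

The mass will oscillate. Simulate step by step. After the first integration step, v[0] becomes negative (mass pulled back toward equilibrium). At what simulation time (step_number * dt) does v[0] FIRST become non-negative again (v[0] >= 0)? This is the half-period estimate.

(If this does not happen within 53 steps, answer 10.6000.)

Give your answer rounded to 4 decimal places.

Step 0: x=[4.9000] v=[0.0000]
Step 1: x=[4.8695] v=[-0.1524]
Step 2: x=[4.8097] v=[-0.2990]
Step 3: x=[4.7229] v=[-0.4342]
Step 4: x=[4.6123] v=[-0.5528]
Step 5: x=[4.4822] v=[-0.6504]
Step 6: x=[4.3376] v=[-0.7232]
Step 7: x=[4.1839] v=[-0.7685]
Step 8: x=[4.0270] v=[-0.7845]
Step 9: x=[3.8729] v=[-0.7706]
Step 10: x=[3.7274] v=[-0.7273]
Step 11: x=[3.5961] v=[-0.6563]
Step 12: x=[3.4840] v=[-0.5603]
Step 13: x=[3.3954] v=[-0.4430]
Step 14: x=[3.3336] v=[-0.3088]
Step 15: x=[3.3010] v=[-0.1628]
Step 16: x=[3.2989] v=[-0.0106]
Step 17: x=[3.3273] v=[0.1420]
First v>=0 after going negative at step 17, time=3.4000

Answer: 3.4000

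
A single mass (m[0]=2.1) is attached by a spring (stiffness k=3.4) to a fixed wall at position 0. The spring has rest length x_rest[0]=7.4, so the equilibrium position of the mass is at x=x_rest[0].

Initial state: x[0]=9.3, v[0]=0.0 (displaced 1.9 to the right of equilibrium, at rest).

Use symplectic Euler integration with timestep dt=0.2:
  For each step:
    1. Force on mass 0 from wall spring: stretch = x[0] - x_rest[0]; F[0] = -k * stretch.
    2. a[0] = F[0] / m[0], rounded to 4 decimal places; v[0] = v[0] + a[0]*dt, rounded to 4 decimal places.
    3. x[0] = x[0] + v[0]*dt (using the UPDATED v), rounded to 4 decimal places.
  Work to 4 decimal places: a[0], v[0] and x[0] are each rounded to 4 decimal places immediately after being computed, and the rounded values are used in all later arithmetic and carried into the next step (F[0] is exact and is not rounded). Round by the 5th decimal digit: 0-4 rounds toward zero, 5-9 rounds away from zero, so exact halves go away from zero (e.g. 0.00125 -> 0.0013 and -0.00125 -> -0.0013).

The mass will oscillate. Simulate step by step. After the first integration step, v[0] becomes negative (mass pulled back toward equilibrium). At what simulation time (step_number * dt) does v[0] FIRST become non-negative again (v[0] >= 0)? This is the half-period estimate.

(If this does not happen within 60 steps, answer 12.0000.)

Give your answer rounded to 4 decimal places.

Answer: 2.6000

Derivation:
Step 0: x=[9.3000] v=[0.0000]
Step 1: x=[9.1770] v=[-0.6152]
Step 2: x=[8.9389] v=[-1.1906]
Step 3: x=[8.6011] v=[-1.6889]
Step 4: x=[8.1855] v=[-2.0778]
Step 5: x=[7.7191] v=[-2.3322]
Step 6: x=[7.2320] v=[-2.4355]
Step 7: x=[6.7558] v=[-2.3811]
Step 8: x=[6.3213] v=[-2.1725]
Step 9: x=[5.9567] v=[-1.8232]
Step 10: x=[5.6855] v=[-1.3558]
Step 11: x=[5.5254] v=[-0.8006]
Step 12: x=[5.4867] v=[-0.1936]
Step 13: x=[5.5719] v=[0.4259]
First v>=0 after going negative at step 13, time=2.6000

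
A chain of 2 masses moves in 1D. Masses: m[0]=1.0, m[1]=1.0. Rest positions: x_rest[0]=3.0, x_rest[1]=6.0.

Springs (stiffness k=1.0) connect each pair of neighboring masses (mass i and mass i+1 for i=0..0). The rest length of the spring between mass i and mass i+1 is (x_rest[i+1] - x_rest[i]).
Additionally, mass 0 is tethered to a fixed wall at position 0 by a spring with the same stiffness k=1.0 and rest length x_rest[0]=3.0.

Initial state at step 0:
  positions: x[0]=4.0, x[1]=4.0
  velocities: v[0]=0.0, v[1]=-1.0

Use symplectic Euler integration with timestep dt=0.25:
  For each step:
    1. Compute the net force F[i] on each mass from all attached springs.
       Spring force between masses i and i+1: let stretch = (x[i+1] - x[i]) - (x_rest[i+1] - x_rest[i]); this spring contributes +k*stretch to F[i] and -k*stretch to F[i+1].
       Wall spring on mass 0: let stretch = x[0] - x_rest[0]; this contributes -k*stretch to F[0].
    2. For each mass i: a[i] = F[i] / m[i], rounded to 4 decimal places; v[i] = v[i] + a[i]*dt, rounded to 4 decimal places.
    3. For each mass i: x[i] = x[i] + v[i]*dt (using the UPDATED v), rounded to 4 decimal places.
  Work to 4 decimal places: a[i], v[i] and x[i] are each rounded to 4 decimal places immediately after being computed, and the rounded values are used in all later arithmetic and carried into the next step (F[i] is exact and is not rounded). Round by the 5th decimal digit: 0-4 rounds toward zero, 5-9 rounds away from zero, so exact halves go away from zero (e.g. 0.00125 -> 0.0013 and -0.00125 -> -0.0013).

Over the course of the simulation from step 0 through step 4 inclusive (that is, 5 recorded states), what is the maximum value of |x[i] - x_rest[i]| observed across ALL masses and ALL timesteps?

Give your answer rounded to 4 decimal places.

Answer: 2.0625

Derivation:
Step 0: x=[4.0000 4.0000] v=[0.0000 -1.0000]
Step 1: x=[3.7500 3.9375] v=[-1.0000 -0.2500]
Step 2: x=[3.2774 4.0508] v=[-1.8906 0.4531]
Step 3: x=[2.6483 4.3033] v=[-2.5166 1.0098]
Step 4: x=[1.9571 4.6398] v=[-2.7649 1.3461]
Max displacement = 2.0625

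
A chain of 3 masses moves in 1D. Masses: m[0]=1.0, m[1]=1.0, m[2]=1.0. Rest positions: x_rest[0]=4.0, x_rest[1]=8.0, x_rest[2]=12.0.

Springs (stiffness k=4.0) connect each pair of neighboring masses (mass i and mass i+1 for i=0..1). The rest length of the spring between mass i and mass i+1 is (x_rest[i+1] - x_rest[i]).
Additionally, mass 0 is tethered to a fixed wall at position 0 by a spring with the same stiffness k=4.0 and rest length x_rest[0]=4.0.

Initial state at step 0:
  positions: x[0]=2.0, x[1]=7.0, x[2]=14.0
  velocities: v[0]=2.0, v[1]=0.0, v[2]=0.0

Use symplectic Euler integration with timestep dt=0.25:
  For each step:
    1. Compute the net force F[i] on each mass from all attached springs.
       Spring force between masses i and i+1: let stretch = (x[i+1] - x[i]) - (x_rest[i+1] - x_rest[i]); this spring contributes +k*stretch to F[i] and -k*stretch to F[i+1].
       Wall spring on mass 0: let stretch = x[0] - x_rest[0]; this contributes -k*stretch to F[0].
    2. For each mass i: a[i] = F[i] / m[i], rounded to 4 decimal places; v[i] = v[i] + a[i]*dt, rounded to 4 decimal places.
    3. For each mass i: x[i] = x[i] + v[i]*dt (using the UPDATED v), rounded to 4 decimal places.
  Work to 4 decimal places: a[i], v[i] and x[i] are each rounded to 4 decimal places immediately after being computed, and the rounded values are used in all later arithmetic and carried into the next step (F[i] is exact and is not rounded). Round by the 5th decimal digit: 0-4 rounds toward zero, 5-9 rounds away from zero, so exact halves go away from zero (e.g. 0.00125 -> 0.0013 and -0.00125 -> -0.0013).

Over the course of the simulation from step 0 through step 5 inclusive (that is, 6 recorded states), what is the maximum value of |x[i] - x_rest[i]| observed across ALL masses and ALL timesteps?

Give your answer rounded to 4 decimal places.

Step 0: x=[2.0000 7.0000 14.0000] v=[2.0000 0.0000 0.0000]
Step 1: x=[3.2500 7.5000 13.2500] v=[5.0000 2.0000 -3.0000]
Step 2: x=[4.7500 8.3750 12.0625] v=[6.0000 3.5000 -4.7500]
Step 3: x=[5.9688 9.2656 10.9531] v=[4.8750 3.5625 -4.4375]
Step 4: x=[6.5196 9.7539 10.4219] v=[2.2030 1.9532 -2.1250]
Step 5: x=[6.2490 9.6006 10.7237] v=[-1.0823 -0.6131 1.2070]
Max displacement = 2.5196

Answer: 2.5196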